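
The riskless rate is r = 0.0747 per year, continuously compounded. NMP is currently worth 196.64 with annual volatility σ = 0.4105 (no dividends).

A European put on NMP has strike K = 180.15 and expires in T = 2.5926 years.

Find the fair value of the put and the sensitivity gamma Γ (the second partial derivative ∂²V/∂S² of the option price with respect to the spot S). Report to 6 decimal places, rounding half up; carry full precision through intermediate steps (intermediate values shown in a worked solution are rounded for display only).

σ√T = 0.4105·√2.5926 = 0.660969
d₁ = (ln(S/K) + (r+σ²/2)T) / (σ√T) = (ln(196.64/180.15) + (0.0747+0.4105²/2)·2.5926) / 0.660969 = (0.087585 + 0.412107) / 0.660969 = 0.755999
d₂ = d₁ − σ√T = 0.755999 − 0.660969 = 0.095031
e^{−rT} = 0.823932
N(−d₁) = 0.224825,  N(−d₂) = 0.462145
Put price V = K·e^{−rT}·N(−d₂) − S·N(−d₁) = 68.596854 − 44.209554 = 24.387301
φ(d₁) = (1/√(2π))·e^{−d₁²/2} = 0.299780
Γ = φ(d₁) / (S·σ·√T) = 0.002306

price = 24.387301
Γ = 0.002306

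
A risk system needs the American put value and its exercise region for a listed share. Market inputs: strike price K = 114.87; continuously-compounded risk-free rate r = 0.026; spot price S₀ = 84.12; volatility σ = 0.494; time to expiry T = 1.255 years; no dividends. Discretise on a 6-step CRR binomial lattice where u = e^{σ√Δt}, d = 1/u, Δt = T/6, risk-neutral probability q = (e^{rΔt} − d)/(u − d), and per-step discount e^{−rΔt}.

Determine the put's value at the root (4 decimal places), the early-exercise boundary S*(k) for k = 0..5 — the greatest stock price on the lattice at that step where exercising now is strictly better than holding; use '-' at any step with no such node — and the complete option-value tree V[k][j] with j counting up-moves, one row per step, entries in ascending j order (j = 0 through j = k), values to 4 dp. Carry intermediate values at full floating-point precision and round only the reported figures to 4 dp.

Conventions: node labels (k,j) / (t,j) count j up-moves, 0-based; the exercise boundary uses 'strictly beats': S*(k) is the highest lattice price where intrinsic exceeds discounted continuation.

Δt=0.20917, u=1.25349, d=0.79777, q=0.45572, disc=e^(-rΔt)=0.99458
k=6 terminal: V=max(K-S,0) → 93.1840 80.7963 61.3324 30.7500 0.0000 0.0000 0.0000
k=5: j=0 S=27.1831 intr=87.6869 cont=87.0639 V=87.6869[EX]; j=1 S=42.7110 intr=72.1590 cont=71.5360 V=72.1590[EX]; j=2 S=67.1088 intr=47.7612 cont=47.1382 V=47.7612[EX]; j=3 S=105.4434 intr=9.4266 cont=16.6458 V=16.6458[hold]; j=4 S=165.6759 intr=0.0000 cont=0.0000 V=0.0000[hold]; j=5 S=260.3150 intr=0.0000 cont=0.0000 V=0.0000[hold]  S*(5)=67.1088
k=4: j=0 S=34.0737 intr=80.7963 cont=80.1733 V=80.7963[EX]; j=1 S=53.5376 intr=61.3324 cont=60.7093 V=61.3324[EX]; j=2 S=84.1200 intr=30.7500 cont=33.3991 V=33.3991[hold]; j=3 S=132.1719 intr=0.0000 cont=9.0108 V=9.0108[hold]; j=4 S=207.6726 intr=0.0000 cont=0.0000 V=0.0000[hold]  S*(4)=53.5376
k=3: j=0 S=42.7110 intr=72.1590 cont=71.5360 V=72.1590[EX]; j=1 S=67.1088 intr=47.7612 cont=48.3389 V=48.3389[hold]; j=2 S=105.4434 intr=9.4266 cont=22.1639 V=22.1639[hold]; j=3 S=165.6759 intr=0.0000 cont=4.8778 V=4.8778[hold]  S*(3)=42.7110
k=2: j=0 S=53.5376 intr=61.3324 cont=60.9712 V=61.3324[EX]; j=1 S=84.1200 intr=30.7500 cont=36.2129 V=36.2129[hold]; j=2 S=132.1719 intr=0.0000 cont=14.2087 V=14.2087[hold]  S*(2)=53.5376
k=1: j=0 S=67.1088 intr=47.7612 cont=49.6143 V=49.6143[hold]; j=1 S=105.4434 intr=9.4266 cont=26.0431 V=26.0431[hold]  S*(1)=-
k=0: j=0 S=84.1200 intr=30.7500 cont=38.6615 V=38.6615[hold]  S*(0)=-

price = 38.6615
boundary = - - 53.5376 42.7110 53.5376 67.1088
tree:
38.6615
49.6143 26.0431
61.3324 36.2129 14.2087
72.1590 48.3389 22.1639 4.8778
80.7963 61.3324 33.3991 9.0108 0.0000
87.6869 72.1590 47.7612 16.6458 0.0000 0.0000
93.1840 80.7963 61.3324 30.7500 0.0000 0.0000 0.0000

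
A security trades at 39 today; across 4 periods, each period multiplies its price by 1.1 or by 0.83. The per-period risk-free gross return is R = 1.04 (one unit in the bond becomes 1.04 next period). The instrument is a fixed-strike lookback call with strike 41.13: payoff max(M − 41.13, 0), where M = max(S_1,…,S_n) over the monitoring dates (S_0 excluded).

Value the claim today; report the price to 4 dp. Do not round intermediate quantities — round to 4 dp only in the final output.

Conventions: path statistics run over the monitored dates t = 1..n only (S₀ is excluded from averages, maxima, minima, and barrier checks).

Set p* = 0.7778 (from d < R < u); the path-dependent value is the discounted p*-expectation over all price paths.
Enumerate all 2^4 = 16 price paths (U = up ×1.1, D = down ×0.83); each path with k up-moves has probability p*^k·(1−p*)^(4−k).
DDDD: M=32.3700, payoff=0.0000, prob=0.002439
UDDD: M=42.9000, payoff=1.7700, prob=0.008535
DUDD: M=35.6070, payoff=0.0000, prob=0.008535
UUDD: M=47.1900, payoff=6.0600, prob=0.029873
DDUD: M=32.3700, payoff=0.0000, prob=0.008535
UDUD: M=42.9000, payoff=1.7700, prob=0.029873
DUUD: M=39.1677, payoff=0.0000, prob=0.029873
UUUD: M=51.9090, payoff=10.7790, prob=0.104557
DDDU: M=32.3700, payoff=0.0000, prob=0.008535
UDDU: M=42.9000, payoff=1.7700, prob=0.029873
DUDU: M=35.6070, payoff=0.0000, prob=0.029873
UUDU: M=47.1900, payoff=6.0600, prob=0.104557
DDUU: M=32.5092, payoff=0.0000, prob=0.029873
UDUU: M=43.0845, payoff=1.9545, prob=0.104557
DUUU: M=43.0845, payoff=1.9545, prob=0.104557
UUUU: M=57.0999, payoff=15.9699, prob=0.365950
Price = Σ prob·payoff / R^4 = 8.315430 / 1.169859 = 7.1081

price = 7.1081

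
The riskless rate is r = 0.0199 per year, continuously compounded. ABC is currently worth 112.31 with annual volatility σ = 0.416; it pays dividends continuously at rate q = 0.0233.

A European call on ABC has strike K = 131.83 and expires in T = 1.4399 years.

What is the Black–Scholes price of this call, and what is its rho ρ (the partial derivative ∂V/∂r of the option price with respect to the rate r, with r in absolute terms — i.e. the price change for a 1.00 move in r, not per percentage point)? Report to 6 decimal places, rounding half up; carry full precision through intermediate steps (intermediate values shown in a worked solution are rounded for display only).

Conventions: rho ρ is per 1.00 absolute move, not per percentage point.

price = 14.812154
ρ = 51.799025

σ√T = 0.416·√1.4399 = 0.499183
d₁ = (ln(S/K) + (r−q+σ²/2)T) / (σ√T) = (ln(112.31/131.83) + (0.0199−0.0233+0.416²/2)·1.4399) / 0.499183 = (-0.160250 + 0.119696) / 0.499183 = -0.081241
d₂ = d₁ − σ√T = -0.081241 − 0.499183 = -0.580424
e^{−rT} = 0.971753
e^{−qT} = 0.967007
N(d₁) = 0.467625,  N(d₂) = 0.280814
Call price V = S·e^{−qT}·N(d₁) − K·e^{−rT}·N(d₂) = 50.786198 − 35.974043 = 14.812154
ρ = K·T·e^{−rT}·N(d₂) = 51.799025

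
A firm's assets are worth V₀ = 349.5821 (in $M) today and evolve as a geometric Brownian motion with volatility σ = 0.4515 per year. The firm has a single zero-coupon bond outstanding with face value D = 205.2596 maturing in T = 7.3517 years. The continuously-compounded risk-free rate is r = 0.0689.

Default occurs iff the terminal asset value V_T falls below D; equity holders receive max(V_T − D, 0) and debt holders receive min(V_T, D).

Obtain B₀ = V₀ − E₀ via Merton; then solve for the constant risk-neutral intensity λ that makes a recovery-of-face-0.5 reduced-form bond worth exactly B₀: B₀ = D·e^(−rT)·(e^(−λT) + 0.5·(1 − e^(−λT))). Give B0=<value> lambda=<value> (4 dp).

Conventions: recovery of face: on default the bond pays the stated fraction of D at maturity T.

With assets at 349.5821 and a single debt payment of 205.2596 at 7.3517 years:
d₁ = [ln(V₀/D) + (r + σ²/2)T] / (σ√T)
   = [ln(349.5821/205.2596) + (0.0689 + 0.5·0.4515²)·7.3517] / (0.4515·√7.3517)
   = [0.532463 + 1.255862] / 1.224198 = 1.460814
d₂ = d₁ − σ√T = 1.460814 − 1.224198 = 0.236616
N(d₁) = 0.927967,  N(d₂) = 0.593523,  e^(−rT) = 0.602582
E₀ = V₀·N(d₁) − D·e^(−rT)·N(d₂)
   = 349.5821·0.927967 − 205.2596·0.602582·0.593523 = 250.990320
B₀ = V₀ − E₀ = 349.5821 − 250.990320 = 98.591780
e^(−λT) = (B₀·e^(rT)/D − 0.5)/(1 − 0.5) = (98.5918·1.659526/205.2596 − 0.5)/0.5 = 0.59423163
λ = −ln(0.59423163)/7.3517 = 0.070798

B0=98.5918 lambda=0.0708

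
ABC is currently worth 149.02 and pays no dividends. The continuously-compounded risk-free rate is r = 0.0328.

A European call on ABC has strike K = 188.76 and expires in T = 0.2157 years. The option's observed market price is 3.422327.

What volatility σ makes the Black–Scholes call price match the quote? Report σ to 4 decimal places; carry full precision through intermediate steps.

sigma = 0.5066

At σ = 0.5066 the Black–Scholes value reproduces the quote:
σ√T = 0.5066·√0.2157 = 0.235283
d₁ = (ln(S/K) + (r+σ²/2)T) / (σ√T) = (ln(149.02/188.76) + (0.0328+0.5066²/2)·0.2157) / 0.235283 = (-0.236396 + 0.034754) / 0.235283 = -0.857019
d₂ = d₁ − σ√T = -0.857019 − 0.235283 = -1.092302
e^{−rT} = 0.992950
N(d₁) = 0.195717,  N(d₂) = 0.137350
V = S·N(d₁) − K·e^{−rT}·N(d₂) = 29.165775 − 25.743448 = 3.422327 (matching the quote); vega is positive throughout, so no other σ reproduces this price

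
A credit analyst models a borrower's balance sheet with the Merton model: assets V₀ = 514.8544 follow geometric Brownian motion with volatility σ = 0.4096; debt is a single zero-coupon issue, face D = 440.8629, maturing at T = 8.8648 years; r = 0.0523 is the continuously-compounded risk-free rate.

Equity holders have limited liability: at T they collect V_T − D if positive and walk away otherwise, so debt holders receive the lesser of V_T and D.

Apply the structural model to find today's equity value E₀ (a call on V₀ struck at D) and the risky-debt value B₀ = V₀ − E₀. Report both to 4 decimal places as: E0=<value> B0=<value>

Work the structural quantities from V₀ = 514.8544 against face 440.8629:
d₁ = [ln(V₀/D) + (r + σ²/2)T] / (σ√T)
   = [ln(514.8544/440.8629) + (0.0523 + 0.5·0.4096²)·8.8648] / (0.4096·√8.8648)
   = [0.155150 + 1.207262] / 1.219535 = 1.117157
d₂ = d₁ − σ√T = 1.117157 − 1.219535 = -0.102378
N(d₁) = 0.868036,  N(d₂) = 0.459228,  e^(−rT) = 0.628997
E₀ = V₀·N(d₁) − D·e^(−rT)·N(d₂)
   = 514.8544·0.868036 − 440.8629·0.628997·0.459228 = 319.567761
B₀ = V₀ − E₀ = 514.8544 − 319.567761 = 195.286639

E0=319.5678 B0=195.2866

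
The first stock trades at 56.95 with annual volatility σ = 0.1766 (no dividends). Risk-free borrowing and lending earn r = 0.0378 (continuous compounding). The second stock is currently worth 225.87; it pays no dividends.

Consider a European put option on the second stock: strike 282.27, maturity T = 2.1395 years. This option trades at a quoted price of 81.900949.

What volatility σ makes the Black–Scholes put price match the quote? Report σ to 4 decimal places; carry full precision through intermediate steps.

At σ = 0.4543 the Black–Scholes value reproduces the quote:
σ√T = 0.4543·√2.1395 = 0.664506
d₁ = (ln(S/K) + (r+σ²/2)T) / (σ√T) = (ln(225.87/282.27) + (0.0378+0.4543²/2)·2.1395) / 0.664506 = (-0.222904 + 0.301657) / 0.664506 = 0.118513
d₂ = d₁ − σ√T = 0.118513 − 0.664506 = -0.545993
e^{−rT} = 0.922311
N(−d₁) = 0.452831,  N(−d₂) = 0.707465
V = K·e^{−rT}·N(−d₂) − S·N(−d₁) = 184.181776 − 102.280828 = 81.900949 (the quoted price), and the Black–Scholes price is strictly increasing in σ, so σ is unique

sigma = 0.4543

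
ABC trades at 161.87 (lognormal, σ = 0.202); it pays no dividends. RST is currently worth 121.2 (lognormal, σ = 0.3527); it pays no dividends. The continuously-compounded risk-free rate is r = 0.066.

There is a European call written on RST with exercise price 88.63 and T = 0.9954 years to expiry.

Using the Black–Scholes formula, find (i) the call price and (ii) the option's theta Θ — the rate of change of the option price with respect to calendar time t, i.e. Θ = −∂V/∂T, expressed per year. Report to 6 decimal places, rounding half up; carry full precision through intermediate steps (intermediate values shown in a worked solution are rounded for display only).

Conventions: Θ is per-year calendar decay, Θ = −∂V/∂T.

σ√T = 0.3527·√0.9954 = 0.351888
d₁ = (ln(S/K) + (r+σ²/2)T) / (σ√T) = (ln(121.2/88.63) + (0.066+0.3527²/2)·0.9954) / 0.351888 = (0.312972 + 0.127609) / 0.351888 = 1.252048
d₂ = d₁ − σ√T = 1.252048 − 0.351888 = 0.900160
e^{−rT} = 0.936415
N(d₁) = 0.894724,  N(d₂) = 0.815983
Call price V = S·N(d₁) − K·e^{−rT}·N(d₂) = 108.440534 − 67.722043 = 40.718491
φ(d₁) = (1/√(2π))·e^{−d₁²/2} = 0.182182
Θ = −S·φ(d₁)·σ/(2√T) − r·K·e^{−rT}·N(d₂) = −3.902868 − 4.469655 = -8.372523

price = 40.718491
Θ = -8.372523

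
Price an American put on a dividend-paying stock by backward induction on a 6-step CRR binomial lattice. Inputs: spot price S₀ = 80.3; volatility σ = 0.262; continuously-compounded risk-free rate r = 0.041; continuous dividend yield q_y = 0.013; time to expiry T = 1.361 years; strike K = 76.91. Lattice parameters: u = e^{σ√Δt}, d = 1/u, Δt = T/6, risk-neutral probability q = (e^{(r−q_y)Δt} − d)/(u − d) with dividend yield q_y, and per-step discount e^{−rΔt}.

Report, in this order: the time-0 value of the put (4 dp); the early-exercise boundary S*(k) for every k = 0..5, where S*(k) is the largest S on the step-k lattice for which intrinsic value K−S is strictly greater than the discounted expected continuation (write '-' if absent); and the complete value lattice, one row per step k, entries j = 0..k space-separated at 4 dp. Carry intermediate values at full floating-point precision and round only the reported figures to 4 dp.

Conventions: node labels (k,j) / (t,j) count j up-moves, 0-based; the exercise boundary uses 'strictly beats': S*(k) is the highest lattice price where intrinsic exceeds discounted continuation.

price = 6.6853
boundary = - - - 55.2253 48.7467 55.2253
tree:
6.6853
10.2775 3.1368
15.2571 5.3775 0.9038
21.6847 8.9699 1.8040 0.0000
28.1633 14.3840 3.6008 0.0000 0.0000
33.8818 21.6847 7.1870 0.0000 0.0000 0.0000
38.9295 28.1633 14.3451 0.0000 0.0000 0.0000 0.0000

params: Δt=0.22683 u=1.13290 d=0.88269 q=0.49431 e^(-rΔt)=0.99074
t_6 payoffs: 38.9295 28.1633 14.3451 0.0000 0.0000 0.0000 0.0000
t_5: node(5,0) S=43.0282 payoff=33.8818 vs cont=33.2965 → 33.8818 [stop]  node(5,1) S=55.2253 payoff=21.6847 vs cont=21.1353 → 21.6847 [stop]  node(5,2) S=70.8799 payoff=6.0301 vs cont=7.1870 → 7.1870 [wait]  node(5,3) S=90.9721 payoff=0.0000 vs cont=0.0000 → 0.0000 [wait]  node(5,4) S=116.7597 payoff=0.0000 vs cont=0.0000 → 0.0000 [wait]  node(5,5) S=149.8573 payoff=0.0000 vs cont=0.0000 → 0.0000 [wait]  ⇒ S*(5)=55.2253
t_4: node(4,0) S=48.7467 payoff=28.1633 vs cont=27.5948 → 28.1633 [stop]  node(4,1) S=62.5649 payoff=14.3451 vs cont=14.3840 → 14.3840 [wait]  node(4,2) S=80.3000 payoff=0.0000 vs cont=3.6008 → 3.6008 [wait]  node(4,3) S=103.0625 payoff=0.0000 vs cont=0.0000 → 0.0000 [wait]  node(4,4) S=132.2773 payoff=0.0000 vs cont=0.0000 → 0.0000 [wait]  ⇒ S*(4)=48.7467
t_3: node(3,0) S=55.2253 payoff=21.6847 vs cont=21.1544 → 21.6847 [stop]  node(3,1) S=70.8799 payoff=6.0301 vs cont=8.9699 → 8.9699 [wait]  node(3,2) S=90.9721 payoff=0.0000 vs cont=1.8040 → 1.8040 [wait]  node(3,3) S=116.7597 payoff=0.0000 vs cont=0.0000 → 0.0000 [wait]  ⇒ S*(3)=55.2253
t_2: node(2,0) S=62.5649 payoff=14.3451 vs cont=15.2571 → 15.2571 [wait]  node(2,1) S=80.3000 payoff=0.0000 vs cont=5.3775 → 5.3775 [wait]  node(2,2) S=103.0625 payoff=0.0000 vs cont=0.9038 → 0.9038 [wait]  ⇒ S*(2)=-
t_1: node(1,0) S=70.8799 payoff=6.0301 vs cont=10.2775 → 10.2775 [wait]  node(1,1) S=90.9721 payoff=0.0000 vs cont=3.1368 → 3.1368 [wait]  ⇒ S*(1)=-
t_0: node(0,0) S=80.3000 payoff=0.0000 vs cont=6.6853 → 6.6853 [wait]  ⇒ S*(0)=-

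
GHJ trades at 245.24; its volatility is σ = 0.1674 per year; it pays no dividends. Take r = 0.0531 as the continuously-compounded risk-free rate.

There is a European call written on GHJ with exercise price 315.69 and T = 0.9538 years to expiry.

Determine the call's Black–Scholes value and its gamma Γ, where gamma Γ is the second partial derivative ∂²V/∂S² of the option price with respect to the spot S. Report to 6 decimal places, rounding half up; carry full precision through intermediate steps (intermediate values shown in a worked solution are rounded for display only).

σ√T = 0.1674·√0.9538 = 0.163487
d₁ = (ln(S/K) + (r+σ²/2)T) / (σ√T) = (ln(245.24/315.69) + (0.0531+0.1674²/2)·0.9538) / 0.163487 = (-0.252523 + 0.064011) / 0.163487 = -1.153071
d₂ = d₁ − σ√T = -1.153071 − 0.163487 = -1.316559
e^{−rT} = 0.950614
N(d₁) = 0.124441,  N(d₂) = 0.093993
Call price V = S·N(d₁) − K·e^{−rT}·N(d₂) = 30.517800 − 28.207337 = 2.310463
φ(d₁) = (1/√(2π))·e^{−d₁²/2} = 0.205209
Γ = φ(d₁) / (S·σ·√T) = 0.005118

price = 2.310463
Γ = 0.005118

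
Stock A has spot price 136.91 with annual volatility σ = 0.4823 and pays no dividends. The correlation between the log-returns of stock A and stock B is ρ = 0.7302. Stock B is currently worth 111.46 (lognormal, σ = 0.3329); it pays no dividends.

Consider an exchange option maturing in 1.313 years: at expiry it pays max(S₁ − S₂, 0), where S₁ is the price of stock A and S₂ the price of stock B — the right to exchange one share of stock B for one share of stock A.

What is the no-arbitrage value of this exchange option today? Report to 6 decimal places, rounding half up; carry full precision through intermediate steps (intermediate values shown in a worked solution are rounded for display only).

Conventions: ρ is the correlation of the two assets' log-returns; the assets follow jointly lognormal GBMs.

exchange price = 33.996793

σ_eff = √(σ₁² + σ₂² − 2ρσ₁σ₂) = √(0.4823² + 0.3329² − 2·0.7302·0.4823·0.3329) = 0.330087
d₁ = (ln(S₁/S₂) + (q₂ − q₁ + σ_eff²/2)T) / (σ_eff√T) = (ln(136.91/111.46) + (0.0 − 0.0 + 0.054479)·1.313) / 0.378234 = 0.732849
d₂ = d₁ − σ_eff√T = 0.732849 − 0.378234 = 0.354615
N(d₁) = 0.768175,  N(d₂) = 0.638561
V = S₁·e^{−q₁T}·N(d₁) − S₂·e^{−q₂T}·N(d₂) = 105.170813 − 71.174020 = 33.996793
Key observation: the rate r is irrelevant here: denominating values in stock B turns the exchange into a ratio option on S₁/S₂, and discounting at r drops out.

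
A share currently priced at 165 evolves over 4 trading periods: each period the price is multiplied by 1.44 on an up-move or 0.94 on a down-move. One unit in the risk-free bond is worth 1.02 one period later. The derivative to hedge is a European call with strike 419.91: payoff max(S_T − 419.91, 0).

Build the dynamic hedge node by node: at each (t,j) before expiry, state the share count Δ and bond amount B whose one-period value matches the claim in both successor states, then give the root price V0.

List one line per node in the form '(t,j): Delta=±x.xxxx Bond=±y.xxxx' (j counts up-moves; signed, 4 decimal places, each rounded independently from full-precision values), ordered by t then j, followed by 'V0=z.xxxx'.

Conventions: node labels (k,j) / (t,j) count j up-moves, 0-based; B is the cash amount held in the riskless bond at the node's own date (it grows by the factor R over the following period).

The replicating-portfolio and risk-neutral prices coincide; use p* = (1.02−0.94)/(1.44−0.94) = 0.1600 for the latter.
Terminal payoffs: V(4,0)=0.0000, V(4,1)=0.0000, V(4,2)=0.0000, V(4,3)=43.2161, V(4,4)=289.5598
Node (3,0) S=137.0464: V=(p*·0.0000+(1−p*)·0.0000)/1.02=0.0000; Δ=(0.0000−0.0000)/(197.3468−128.8236)=0.0000; B=V−Δ·S=0.0000
Node (3,1) S=209.9434: V=(p*·0.0000+(1−p*)·0.0000)/1.02=0.0000; Δ=(0.0000−0.0000)/(302.3184−197.3468)=0.0000; B=V−Δ·S=0.0000
Node (3,2) S=321.6154: V=(p*·43.2161+(1−p*)·0.0000)/1.02=6.7790; Δ=(43.2161−0.0000)/(463.1261−302.3184)=0.2687; B=V−Δ·S=-79.6532
Node (3,3) S=492.6874: V=(p*·289.5598+(1−p*)·43.2161)/1.02=81.0109; Δ=(289.5598−43.2161)/(709.4698−463.1261)=1.0000; B=V−Δ·S=-411.6765
Node (2,0) S=145.7940: V=(p*·0.0000+(1−p*)·0.0000)/1.02=0.0000; Δ=(0.0000−0.0000)/(209.9434−137.0464)=0.0000; B=V−Δ·S=0.0000
Node (2,1) S=223.3440: V=(p*·6.7790+(1−p*)·0.0000)/1.02=1.0634; Δ=(6.7790−0.0000)/(321.6154−209.9434)=0.0607; B=V−Δ·S=-12.4946
Node (2,2) S=342.1440: V=(p*·81.0109+(1−p*)·6.7790)/1.02=18.2903; Δ=(81.0109−6.7790)/(492.6874−321.6154)=0.4339; B=V−Δ·S=-130.1735
Node (1,0) S=155.1000: V=(p*·1.0634+(1−p*)·0.0000)/1.02=0.1668; Δ=(1.0634−0.0000)/(223.3440−145.7940)=0.0137; B=V−Δ·S=-1.9599
Node (1,1) S=237.6000: V=(p*·18.2903+(1−p*)·1.0634)/1.02=3.7448; Δ=(18.2903−1.0634)/(342.1440−223.3440)=0.1450; B=V−Δ·S=-30.7091
Node (0,0) S=165.0000: V=(p*·3.7448+(1−p*)·0.1668)/1.02=0.7248; Δ=(3.7448−0.1668)/(237.6000−155.1000)=0.0434; B=V−Δ·S=-6.4312
Check: Δ(0,0)·S0 + B(0,0) = 0.7248 = V0.

(0,0): Delta=0.0434 Bond=-6.4312
(1,0): Delta=0.0137 Bond=-1.9599
(1,1): Delta=0.1450 Bond=-30.7091
(2,0): Delta=0.0000 Bond=0.0000
(2,1): Delta=0.0607 Bond=-12.4946
(2,2): Delta=0.4339 Bond=-130.1735
(3,0): Delta=0.0000 Bond=0.0000
(3,1): Delta=0.0000 Bond=0.0000
(3,2): Delta=0.2687 Bond=-79.6532
(3,3): Delta=1.0000 Bond=-411.6765
V0=0.7248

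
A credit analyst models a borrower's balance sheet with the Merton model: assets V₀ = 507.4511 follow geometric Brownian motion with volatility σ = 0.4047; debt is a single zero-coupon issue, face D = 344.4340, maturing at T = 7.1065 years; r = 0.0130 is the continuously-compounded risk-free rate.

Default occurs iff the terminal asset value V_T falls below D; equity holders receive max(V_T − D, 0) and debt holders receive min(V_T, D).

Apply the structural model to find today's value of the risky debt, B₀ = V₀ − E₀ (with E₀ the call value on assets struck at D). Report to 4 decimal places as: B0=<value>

B0=227.6444

Work the structural quantities from V₀ = 507.4511 against face 344.4340:
d₁ = [ln(V₀/D) + (r + σ²/2)T] / (σ√T)
   = [ln(507.4511/344.4340) + (0.0130 + 0.5·0.4047²)·7.1065] / (0.4047·√7.1065)
   = [0.387498 + 0.674343] / 1.078850 = 0.984234
d₂ = d₁ − σ√T = 0.984234 − 1.078850 = -0.094616
N(d₁) = 0.837500,  N(d₂) = 0.462310,  e^(−rT) = 0.911755
E₀ = V₀·N(d₁) − D·e^(−rT)·N(d₂)
   = 507.4511·0.837500 − 344.4340·0.911755·0.462310 = 279.806720
B₀ = V₀ − E₀ = 507.4511 − 279.806720 = 227.644380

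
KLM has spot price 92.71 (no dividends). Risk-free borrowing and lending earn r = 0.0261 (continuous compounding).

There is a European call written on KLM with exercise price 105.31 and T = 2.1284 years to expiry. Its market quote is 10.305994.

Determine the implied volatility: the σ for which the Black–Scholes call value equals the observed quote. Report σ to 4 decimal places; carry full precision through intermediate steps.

sigma = 0.2422

At σ = 0.2422 the Black–Scholes value reproduces the quote:
σ√T = 0.2422·√2.1284 = 0.353346
d₁ = (ln(S/K) + (r+σ²/2)T) / (σ√T) = (ln(92.71/105.31) + (0.0261+0.2422²/2)·2.1284) / 0.353346 = (-0.127432 + 0.117978) / 0.353346 = -0.026755
d₂ = d₁ − σ√T = -0.026755 − 0.353346 = -0.380102
e^{−rT} = 0.945964
N(d₁) = 0.489327,  N(d₂) = 0.351935
V = S·N(d₁) − K·e^{−rT}·N(d₂) = 45.365544 − 35.059550 = 10.305994 (matching the quote); vega is positive throughout, so no other σ reproduces this price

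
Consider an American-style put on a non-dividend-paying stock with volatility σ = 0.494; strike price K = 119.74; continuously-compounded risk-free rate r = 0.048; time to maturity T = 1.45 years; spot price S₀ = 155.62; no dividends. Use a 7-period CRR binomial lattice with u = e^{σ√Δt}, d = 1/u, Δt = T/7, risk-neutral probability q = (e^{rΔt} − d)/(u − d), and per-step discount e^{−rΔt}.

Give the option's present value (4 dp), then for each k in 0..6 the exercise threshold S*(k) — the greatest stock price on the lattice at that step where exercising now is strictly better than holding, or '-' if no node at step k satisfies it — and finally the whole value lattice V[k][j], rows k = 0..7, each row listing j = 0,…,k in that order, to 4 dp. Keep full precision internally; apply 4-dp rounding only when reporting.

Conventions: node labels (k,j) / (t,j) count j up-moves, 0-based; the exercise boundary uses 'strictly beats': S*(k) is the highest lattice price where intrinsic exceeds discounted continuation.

params: Δt=0.20714 u=1.25211 d=0.79865 q=0.46606 e^(-rΔt)=0.99011
t_7 payoffs: 87.4880 69.1756 40.4656 0.0000 0.0000 0.0000 0.0000 0.0000
t_6: node(6,0) S=40.3832 payoff=79.3568 vs cont=78.1722 → 79.3568 [stop]  node(6,1) S=63.3124 payoff=56.4276 vs cont=55.2429 → 56.4276 [stop]  node(6,2) S=99.2606 payoff=20.4794 vs cont=21.3923 → 21.3923 [wait]  node(6,3) S=155.6200 payoff=0.0000 vs cont=0.0000 → 0.0000 [wait]  node(6,4) S=243.9797 payoff=0.0000 vs cont=0.0000 → 0.0000 [wait]  node(6,5) S=382.5093 payoff=0.0000 vs cont=0.0000 → 0.0000 [wait]  node(6,6) S=599.6949 payoff=0.0000 vs cont=0.0000 → 0.0000 [wait]  ⇒ S*(6)=63.3124
t_5: node(5,0) S=50.5644 payoff=69.1756 vs cont=67.9910 → 69.1756 [stop]  node(5,1) S=79.2744 payoff=40.4656 vs cont=39.7022 → 40.4656 [stop]  node(5,2) S=124.2857 payoff=0.0000 vs cont=11.3092 → 11.3092 [wait]  node(5,3) S=194.8541 payoff=0.0000 vs cont=0.0000 → 0.0000 [wait]  node(5,4) S=305.4906 payoff=0.0000 vs cont=0.0000 → 0.0000 [wait]  node(5,5) S=478.9456 payoff=0.0000 vs cont=0.0000 → 0.0000 [wait]  ⇒ S*(5)=79.2744
t_4: node(4,0) S=63.3124 payoff=56.4276 vs cont=55.2429 → 56.4276 [stop]  node(4,1) S=99.2606 payoff=20.4794 vs cont=26.6110 → 26.6110 [wait]  node(4,2) S=155.6200 payoff=0.0000 vs cont=5.9786 → 5.9786 [wait]  node(4,3) S=243.9797 payoff=0.0000 vs cont=0.0000 → 0.0000 [wait]  node(4,4) S=382.5093 payoff=0.0000 vs cont=0.0000 → 0.0000 [wait]  ⇒ S*(4)=63.3124
t_3: node(3,0) S=79.2744 payoff=40.4656 vs cont=42.1104 → 42.1104 [wait]  node(3,1) S=124.2857 payoff=0.0000 vs cont=16.8269 → 16.8269 [wait]  node(3,2) S=194.8541 payoff=0.0000 vs cont=3.1606 → 3.1606 [wait]  node(3,3) S=305.4906 payoff=0.0000 vs cont=0.0000 → 0.0000 [wait]  ⇒ S*(3)=-
t_2: node(2,0) S=99.2606 payoff=20.4794 vs cont=30.0266 → 30.0266 [wait]  node(2,1) S=155.6200 payoff=0.0000 vs cont=10.3541 → 10.3541 [wait]  node(2,2) S=243.9797 payoff=0.0000 vs cont=1.6709 → 1.6709 [wait]  ⇒ S*(2)=-
t_1: node(1,0) S=124.2857 payoff=0.0000 vs cont=20.6516 → 20.6516 [wait]  node(1,1) S=194.8541 payoff=0.0000 vs cont=6.2448 → 6.2448 [wait]  ⇒ S*(1)=-
t_0: node(0,0) S=155.6200 payoff=0.0000 vs cont=13.7992 → 13.7992 [wait]  ⇒ S*(0)=-

price = 13.7992
boundary = - - - - 63.3124 79.2744 63.3124
tree:
13.7992
20.6516 6.2448
30.0266 10.3541 1.6709
42.1104 16.8269 3.1606 0.0000
56.4276 26.6110 5.9786 0.0000 0.0000
69.1756 40.4656 11.3092 0.0000 0.0000 0.0000
79.3568 56.4276 21.3923 0.0000 0.0000 0.0000 0.0000
87.4880 69.1756 40.4656 0.0000 0.0000 0.0000 0.0000 0.0000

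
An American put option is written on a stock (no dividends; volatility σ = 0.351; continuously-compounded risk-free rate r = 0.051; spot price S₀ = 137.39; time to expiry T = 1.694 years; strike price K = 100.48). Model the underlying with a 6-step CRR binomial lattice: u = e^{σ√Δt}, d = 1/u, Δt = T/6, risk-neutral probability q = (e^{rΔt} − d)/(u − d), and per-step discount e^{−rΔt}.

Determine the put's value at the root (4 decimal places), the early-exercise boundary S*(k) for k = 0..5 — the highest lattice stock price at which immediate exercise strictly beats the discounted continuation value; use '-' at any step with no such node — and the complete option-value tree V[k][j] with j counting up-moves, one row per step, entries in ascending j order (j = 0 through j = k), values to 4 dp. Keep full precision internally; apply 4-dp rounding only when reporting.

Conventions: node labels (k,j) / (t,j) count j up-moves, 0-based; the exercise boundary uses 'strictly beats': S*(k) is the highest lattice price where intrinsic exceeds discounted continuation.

params: Δt=0.28233 u=1.20503 d=0.82986 q=0.49217 e^(-rΔt)=0.98570
t_6 payoffs: 55.6087 35.3225 5.8650 0.0000 0.0000 0.0000 0.0000
t_5: node(5,0) S=54.0713 payoff=46.4087 vs cont=44.9723 → 46.4087 [stop]  node(5,1) S=78.5167 payoff=21.9633 vs cont=20.5268 → 21.9633 [stop]  node(5,2) S=114.0138 payoff=0.0000 vs cont=2.9359 → 2.9359 [wait]  node(5,3) S=165.5590 payoff=0.0000 vs cont=0.0000 → 0.0000 [wait]  node(5,4) S=240.4076 payoff=0.0000 vs cont=0.0000 → 0.0000 [wait]  node(5,5) S=349.0949 payoff=0.0000 vs cont=0.0000 → 0.0000 [wait]  ⇒ S*(5)=78.5167
t_4: node(4,0) S=65.1575 payoff=35.3225 vs cont=33.8860 → 35.3225 [stop]  node(4,1) S=94.6150 payoff=5.8650 vs cont=12.4185 → 12.4185 [wait]  node(4,2) S=137.3900 payoff=0.0000 vs cont=1.4696 → 1.4696 [wait]  node(4,3) S=199.5035 payoff=0.0000 vs cont=0.0000 → 0.0000 [wait]  node(4,4) S=289.6982 payoff=0.0000 vs cont=0.0000 → 0.0000 [wait]  ⇒ S*(4)=65.1575
t_3: node(3,0) S=78.5167 payoff=21.9633 vs cont=23.7061 → 23.7061 [wait]  node(3,1) S=114.0138 payoff=0.0000 vs cont=6.9294 → 6.9294 [wait]  node(3,2) S=165.5590 payoff=0.0000 vs cont=0.7357 → 0.7357 [wait]  node(3,3) S=240.4076 payoff=0.0000 vs cont=0.0000 → 0.0000 [wait]  ⇒ S*(3)=-
t_2: node(2,0) S=94.6150 payoff=5.8650 vs cont=15.2283 → 15.2283 [wait]  node(2,1) S=137.3900 payoff=0.0000 vs cont=3.8256 → 3.8256 [wait]  node(2,2) S=199.5035 payoff=0.0000 vs cont=0.3683 → 0.3683 [wait]  ⇒ S*(2)=-
t_1: node(1,0) S=114.0138 payoff=0.0000 vs cont=9.4788 → 9.4788 [wait]  node(1,1) S=165.5590 payoff=0.0000 vs cont=2.0936 → 2.0936 [wait]  ⇒ S*(1)=-
t_0: node(0,0) S=137.3900 payoff=0.0000 vs cont=5.7605 → 5.7605 [wait]  ⇒ S*(0)=-

price = 5.7605
boundary = - - - - 65.1575 78.5167
tree:
5.7605
9.4788 2.0936
15.2283 3.8256 0.3683
23.7061 6.9294 0.7357 0.0000
35.3225 12.4185 1.4696 0.0000 0.0000
46.4087 21.9633 2.9359 0.0000 0.0000 0.0000
55.6087 35.3225 5.8650 0.0000 0.0000 0.0000 0.0000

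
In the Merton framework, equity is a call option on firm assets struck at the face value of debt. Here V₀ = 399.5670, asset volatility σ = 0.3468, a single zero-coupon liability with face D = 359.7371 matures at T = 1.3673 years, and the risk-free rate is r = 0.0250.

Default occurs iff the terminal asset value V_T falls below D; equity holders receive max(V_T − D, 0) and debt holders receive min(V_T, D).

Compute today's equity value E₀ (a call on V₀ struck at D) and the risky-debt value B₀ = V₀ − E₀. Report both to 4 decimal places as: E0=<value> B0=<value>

E0=89.4367 B0=310.1303

Apply the equity-as-call identities (strike 359.7371, horizon 1.3673 years):
d₁ = [ln(V₀/D) + (r + σ²/2)T] / (σ√T)
   = [ln(399.5670/359.7371) + (0.0250 + 0.5·0.3468²)·1.3673] / (0.3468·√1.3673)
   = [0.105008 + 0.116405] / 0.405519 = 0.546000
d₂ = d₁ − σ√T = 0.546000 − 0.405519 = 0.140481
N(d₁) = 0.707467,  N(d₂) = 0.555860,  e^(−rT) = 0.966395
E₀ = V₀·N(d₁) − D·e^(−rT)·N(d₂)
   = 399.5670·0.707467 − 359.7371·0.966395·0.555860 = 89.436729
B₀ = V₀ − E₀ = 399.5670 − 89.436729 = 310.130271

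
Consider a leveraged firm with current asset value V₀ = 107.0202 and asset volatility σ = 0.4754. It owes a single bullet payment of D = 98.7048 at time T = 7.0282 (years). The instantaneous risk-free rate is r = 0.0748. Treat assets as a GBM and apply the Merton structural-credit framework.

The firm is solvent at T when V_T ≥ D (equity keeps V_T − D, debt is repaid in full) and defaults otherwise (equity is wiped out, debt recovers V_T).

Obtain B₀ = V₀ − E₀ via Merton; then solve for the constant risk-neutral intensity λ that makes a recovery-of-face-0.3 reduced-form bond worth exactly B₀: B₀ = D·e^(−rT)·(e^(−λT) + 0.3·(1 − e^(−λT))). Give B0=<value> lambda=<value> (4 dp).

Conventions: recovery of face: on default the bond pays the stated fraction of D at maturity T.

B0=39.9751 lambda=0.0850

Work the structural quantities from V₀ = 107.0202 against face 98.7048:
d₁ = [ln(V₀/D) + (r + σ²/2)T] / (σ√T)
   = [ln(107.0202/98.7048) + (0.0748 + 0.5·0.4754²)·7.0282] / (0.4754·√7.0282)
   = [0.080884 + 1.319914] / 1.260321 = 1.111461
d₂ = d₁ − σ√T = 1.111461 − 1.260321 = -0.148860
N(d₁) = 0.866815,  N(d₂) = 0.440832,  e^(−rT) = 0.591136
E₀ = V₀·N(d₁) − D·e^(−rT)·N(d₂)
   = 107.0202·0.866815 − 98.7048·0.591136·0.440832 = 67.045074
B₀ = V₀ − E₀ = 107.0202 − 67.045074 = 39.975126
e^(−λT) = (B₀·e^(rT)/D − 0.3)/(1 − 0.3) = (39.9751·1.691658/98.7048 − 0.3)/0.7 = 0.55016538
λ = −ln(0.55016538)/7.0282 = 0.085020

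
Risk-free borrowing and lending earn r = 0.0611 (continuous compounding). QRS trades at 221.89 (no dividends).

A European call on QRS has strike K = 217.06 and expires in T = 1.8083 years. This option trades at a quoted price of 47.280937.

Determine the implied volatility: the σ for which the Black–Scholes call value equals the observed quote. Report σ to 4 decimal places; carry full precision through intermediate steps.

At σ = 0.2854 the Black–Scholes value reproduces the quote:
σ√T = 0.2854·√1.8083 = 0.383786
d₁ = (ln(S/K) + (r+σ²/2)T) / (σ√T) = (ln(221.89/217.06) + (0.0611+0.2854²/2)·1.8083) / 0.383786 = (0.022008 + 0.184133) / 0.383786 = 0.537125
d₂ = d₁ − σ√T = 0.537125 − 0.383786 = 0.153339
e^{−rT} = 0.895398
N(d₁) = 0.704409,  N(d₂) = 0.560934
V = S·N(d₁) − K·e^{−rT}·N(d₂) = 156.301366 − 109.020429 = 47.280937 (equal to the quote); since ∂V/∂σ > 0 for all σ, the implied volatility is unique

sigma = 0.2854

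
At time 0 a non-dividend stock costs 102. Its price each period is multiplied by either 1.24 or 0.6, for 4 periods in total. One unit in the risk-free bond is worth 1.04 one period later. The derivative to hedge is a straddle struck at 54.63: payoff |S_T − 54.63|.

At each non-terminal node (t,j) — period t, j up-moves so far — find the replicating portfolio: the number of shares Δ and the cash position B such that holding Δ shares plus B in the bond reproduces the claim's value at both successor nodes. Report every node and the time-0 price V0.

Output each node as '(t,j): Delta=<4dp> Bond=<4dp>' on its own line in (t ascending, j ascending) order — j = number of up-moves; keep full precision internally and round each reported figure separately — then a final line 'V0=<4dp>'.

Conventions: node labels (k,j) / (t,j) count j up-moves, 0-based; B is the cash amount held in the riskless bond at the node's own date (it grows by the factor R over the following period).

Under the risk-neutral measure, an up-move has probability p* = (R−d)/(u−d) = 0.6875 and values discount at R = 1.04.
Expiry values: V(4,0)=41.4108, V(4,1)=27.3103, V(4,2)=1.8307, V(4,3)=62.0554, V(4,4)=186.5198
(3,0): S=22.0320. Δ = (V_up−V_dn)/(S_up−S_dn) = (27.3103−41.4108)/(27.3197−13.2192) = -1.0000. V = [p*·27.3103 + (1−p*)·41.4108]/1.04 = 30.4968. B = V − Δ·S = 52.5288.
(3,1): S=45.5328. Δ = (V_up−V_dn)/(S_up−S_dn) = (1.8307−27.3103)/(56.4607−27.3197) = -0.8744. V = [p*·1.8307 + (1−p*)·27.3103]/1.04 = 9.4164. B = V − Δ·S = 49.2284.
(3,2): S=94.1011. Δ = (V_up−V_dn)/(S_up−S_dn) = (62.0554−1.8307)/(116.6854−56.4607) = 1.0000. V = [p*·62.0554 + (1−p*)·1.8307]/1.04 = 41.5723. B = V − Δ·S = -52.5288.
(3,3): S=194.4756. Δ = (V_up−V_dn)/(S_up−S_dn) = (186.5198−62.0554)/(241.1498−116.6854) = 1.0000. V = [p*·186.5198 + (1−p*)·62.0554]/1.04 = 141.9468. B = V − Δ·S = -52.5288.
(2,0): S=36.7200. Δ = (V_up−V_dn)/(S_up−S_dn) = (9.4164−30.4968)/(45.5328−22.0320) = -0.8970. V = [p*·9.4164 + (1−p*)·30.4968]/1.04 = 15.3885. B = V − Δ·S = 48.3267.
(2,1): S=75.8880. Δ = (V_up−V_dn)/(S_up−S_dn) = (41.5723−9.4164)/(94.1011−45.5328) = 0.6621. V = [p*·41.5723 + (1−p*)·9.4164]/1.04 = 30.3111. B = V − Δ·S = -19.9324.
(2,2): S=156.8352. Δ = (V_up−V_dn)/(S_up−S_dn) = (141.9468−41.5723)/(194.4756−94.1011) = 1.0000. V = [p*·141.9468 + (1−p*)·41.5723]/1.04 = 106.3267. B = V − Δ·S = -50.5085.
(1,0): S=61.2000. Δ = (V_up−V_dn)/(S_up−S_dn) = (30.3111−15.3885)/(75.8880−36.7200) = 0.3810. V = [p*·30.3111 + (1−p*)·15.3885]/1.04 = 24.6613. B = V − Δ·S = 1.3448.
(1,1): S=126.4800. Δ = (V_up−V_dn)/(S_up−S_dn) = (106.3267−30.3111)/(156.8352−75.8880) = 0.9391. V = [p*·106.3267 + (1−p*)·30.3111]/1.04 = 79.3960. B = V − Δ·S = -39.3783.
(0,0): S=102.0000. Δ = (V_up−V_dn)/(S_up−S_dn) = (79.3960−24.6613)/(126.4800−61.2000) = 0.8385. V = [p*·79.3960 + (1−p*)·24.6613]/1.04 = 59.8956. B = V − Δ·S = -25.6273.
As a check, the time-0 holding Δ(0,0)·S0 + B(0,0) comes to 59.8956 — exactly V0.

(0,0): Delta=0.8385 Bond=-25.6273
(1,0): Delta=0.3810 Bond=1.3448
(1,1): Delta=0.9391 Bond=-39.3783
(2,0): Delta=-0.8970 Bond=48.3267
(2,1): Delta=0.6621 Bond=-19.9324
(2,2): Delta=1.0000 Bond=-50.5085
(3,0): Delta=-1.0000 Bond=52.5288
(3,1): Delta=-0.8744 Bond=49.2284
(3,2): Delta=1.0000 Bond=-52.5288
(3,3): Delta=1.0000 Bond=-52.5288
V0=59.8956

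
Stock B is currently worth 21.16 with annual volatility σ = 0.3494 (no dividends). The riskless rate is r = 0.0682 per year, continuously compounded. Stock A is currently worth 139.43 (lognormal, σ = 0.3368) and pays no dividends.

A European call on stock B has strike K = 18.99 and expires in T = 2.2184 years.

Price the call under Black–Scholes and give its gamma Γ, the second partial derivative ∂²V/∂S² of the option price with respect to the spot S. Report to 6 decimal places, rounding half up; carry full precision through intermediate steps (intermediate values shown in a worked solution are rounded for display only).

σ√T = 0.3494·√2.2184 = 0.520407
d₁ = (ln(S/K) + (r+σ²/2)T) / (σ√T) = (ln(21.16/18.99) + (0.0682+0.3494²/2)·2.2184) / 0.520407 = (0.108200 + 0.286706) / 0.520407 = 0.758842
d₂ = d₁ − σ√T = 0.758842 − 0.520407 = 0.238436
e^{−rT} = 0.859594
N(d₁) = 0.776027,  N(d₂) = 0.594228
Call price V = S·N(d₁) − K·e^{−rT}·N(d₂) = 16.420721 − 9.700001 = 6.720720
φ(d₁) = (1/√(2π))·e^{−d₁²/2} = 0.299135
Γ = φ(d₁) / (S·σ·√T) = 0.027165

price = 6.720720
Γ = 0.027165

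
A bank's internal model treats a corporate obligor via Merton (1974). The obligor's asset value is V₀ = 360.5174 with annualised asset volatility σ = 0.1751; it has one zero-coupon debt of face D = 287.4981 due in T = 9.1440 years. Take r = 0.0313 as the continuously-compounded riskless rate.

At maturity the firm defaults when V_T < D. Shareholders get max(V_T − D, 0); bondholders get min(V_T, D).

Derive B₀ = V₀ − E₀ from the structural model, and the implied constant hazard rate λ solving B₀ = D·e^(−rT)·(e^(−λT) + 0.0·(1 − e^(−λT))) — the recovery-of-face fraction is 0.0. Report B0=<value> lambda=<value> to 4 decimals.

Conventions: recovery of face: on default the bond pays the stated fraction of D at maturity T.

With assets at 360.5174 and a single debt payment of 287.4981 at 9.1440 years:
d₁ = [ln(V₀/D) + (r + σ²/2)T] / (σ√T)
   = [ln(360.5174/287.4981) + (0.0313 + 0.5·0.1751²)·9.1440] / (0.1751·√9.1440)
   = [0.226324 + 0.426385] / 0.529486 = 1.232722
d₂ = d₁ − σ√T = 1.232722 − 0.529486 = 0.703236
N(d₁) = 0.891160,  N(d₂) = 0.759046,  e^(−rT) = 0.751107
E₀ = V₀·N(d₁) − D·e^(−rT)·N(d₂)
   = 360.5174·0.891160 − 287.4981·0.751107·0.759046 = 157.369052
B₀ = V₀ − E₀ = 360.5174 − 157.369052 = 203.148348
e^(−λT) = (B₀·e^(rT)/D − 0)/(1 − 0) = (203.1483·1.331368/287.4981 − 0)/1 = 0.94075475
λ = −ln(0.94075475)/9.1440 = 0.006679

B0=203.1483 lambda=0.0067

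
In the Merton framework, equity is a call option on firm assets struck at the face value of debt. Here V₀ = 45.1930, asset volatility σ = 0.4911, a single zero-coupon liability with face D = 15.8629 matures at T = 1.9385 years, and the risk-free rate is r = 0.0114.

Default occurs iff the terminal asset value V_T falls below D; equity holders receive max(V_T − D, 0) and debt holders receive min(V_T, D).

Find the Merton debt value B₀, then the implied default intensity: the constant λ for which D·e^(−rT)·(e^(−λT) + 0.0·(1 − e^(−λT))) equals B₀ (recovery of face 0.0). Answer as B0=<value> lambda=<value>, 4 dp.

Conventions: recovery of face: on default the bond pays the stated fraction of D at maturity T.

With assets at 45.1930 and a single debt payment of 15.8629 at 1.9385 years:
d₁ = [ln(V₀/D) + (r + σ²/2)T] / (σ√T)
   = [ln(45.1930/15.8629) + (0.0114 + 0.5·0.4911²)·1.9385] / (0.4911·√1.9385)
   = [1.046959 + 0.255862] / 0.683759 = 1.905381
d₂ = d₁ − σ√T = 1.905381 − 0.683759 = 1.221623
N(d₁) = 0.971635,  N(d₂) = 0.889075,  e^(−rT) = 0.978143
E₀ = V₀·N(d₁) − D·e^(−rT)·N(d₂)
   = 45.1930·0.971635 − 15.8629·0.978143·0.889075 = 30.116033
B₀ = V₀ − E₀ = 45.1930 − 30.116033 = 15.076967
e^(−λT) = (B₀·e^(rT)/D − 0)/(1 − 0) = (15.0770·1.022345/15.8629 − 0)/1 = 0.97169458
λ = −ln(0.97169458)/1.9385 = 0.014812

B0=15.0770 lambda=0.0148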